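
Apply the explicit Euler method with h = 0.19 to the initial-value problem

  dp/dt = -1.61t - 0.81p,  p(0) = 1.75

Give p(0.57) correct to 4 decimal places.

Euler: p_{n+1} = p_n + h·f(t_n, p_n).
t=0.000000, p=1.750000: f=-1.417500 → p ← 1.750000 + 0.19·(-1.417500) = 1.480675
t=0.190000, p=1.480675: f=-1.505247 → p ← 1.480675 + 0.19·(-1.505247) = 1.194678
t=0.380000, p=1.194678: f=-1.579489 → p ← 1.194678 + 0.19·(-1.579489) = 0.894575
p(0.57) ≈ 0.8946

0.8946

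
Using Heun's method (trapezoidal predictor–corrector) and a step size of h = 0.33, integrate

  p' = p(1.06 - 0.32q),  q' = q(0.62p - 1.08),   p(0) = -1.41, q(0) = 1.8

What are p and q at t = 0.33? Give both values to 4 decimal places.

Heun on (p,q): k1 = f(t_n, state_n); k2 = f(t_n + h, state_n + h·k1); state_{n+1} = state_n + (h/2)·(k1 + k2).
0.000000: (-1.410000, 1.800000)
  k1 = (-0.682440, -3.517560)
  predictor → (-1.635205, 0.639205)
  k2 = (-1.398843, -1.338385)
  → (-1.753412, 0.998769)
(p(0.33), q(0.33)) ≈ (-1.7534, 0.9988)

-1.7534, 0.9988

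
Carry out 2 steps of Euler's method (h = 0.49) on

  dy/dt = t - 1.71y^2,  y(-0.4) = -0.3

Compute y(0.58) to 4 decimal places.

-0.8009

Euler: y_{n+1} = y_n + h·f(t_n, y_n).
t=-0.400000, y=-0.300000: f=-0.553900 → y ← -0.300000 + 0.49·(-0.553900) = -0.571411
t=0.090000, y=-0.571411: f=-0.468333 → y ← -0.571411 + 0.49·(-0.468333) = -0.800894
y(0.58) ≈ -0.8009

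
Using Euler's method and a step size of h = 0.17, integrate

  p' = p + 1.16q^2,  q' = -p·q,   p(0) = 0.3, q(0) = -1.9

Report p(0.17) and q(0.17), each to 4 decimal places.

1.0629, -1.8031

Euler on (p,q): p_{n+1} = p_n + h·p', q_{n+1} = q_n + h·q'.
0.000000: (0.300000, -1.900000); f=(4.487600, 0.570000) → (1.062892, -1.803100)
(p(0.17), q(0.17)) ≈ (1.0629, -1.8031)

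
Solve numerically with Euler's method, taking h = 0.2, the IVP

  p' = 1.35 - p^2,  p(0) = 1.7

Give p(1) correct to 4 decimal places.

1.1779

Euler: p_{n+1} = p_n + h·f(x_n, p_n).
x=0.000000, p=1.700000: f=-1.540000 → p ← 1.700000 + 0.2·(-1.540000) = 1.392000
x=0.200000, p=1.392000: f=-0.587664 → p ← 1.392000 + 0.2·(-0.587664) = 1.274467
x=0.400000, p=1.274467: f=-0.274267 → p ← 1.274467 + 0.2·(-0.274267) = 1.219614
x=0.600000, p=1.219614: f=-0.137458 → p ← 1.219614 + 0.2·(-0.137458) = 1.192122
x=0.800000, p=1.192122: f=-0.071156 → p ← 1.192122 + 0.2·(-0.071156) = 1.177891
p(1) ≈ 1.1779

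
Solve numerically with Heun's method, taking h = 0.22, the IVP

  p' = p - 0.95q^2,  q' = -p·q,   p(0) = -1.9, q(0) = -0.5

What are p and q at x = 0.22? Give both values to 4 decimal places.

-2.4484, -0.7894

Heun on (p,q): k1 = f(x_n, state_n); k2 = f(x_n + h, state_n + h·k1); state_{n+1} = state_n + (h/2)·(k1 + k2).
0.000000: (-1.900000, -0.500000)
  k1 = (-2.137500, -0.950000)
  predictor → (-2.370250, -0.709000)
  k2 = (-2.847797, -1.680507)
  → (-2.448383, -0.789356)
(p(0.22), q(0.22)) ≈ (-2.4484, -0.7894)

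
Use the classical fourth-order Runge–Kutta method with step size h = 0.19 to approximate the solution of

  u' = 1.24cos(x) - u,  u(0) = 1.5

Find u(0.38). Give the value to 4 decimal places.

1.4075

RK4: k1 = f(x_n, u_n); k2 = f(x_n + h/2, u_n + (h/2)·k1); k3 = f(x_n + h/2, u_n + (h/2)·k2); k4 = f(x_n + h, u_n + h·k3); u_{n+1} = u_n + (h/6)·(k1 + 2k2 + 2k3 + k4).
x=0.000000, u=1.500000:
  k1 = f(0.000000, 1.500000) = -0.260000
  k2 = f(0.095000, 1.475300) = -0.240891
  k3 = f(0.095000, 1.477115) = -0.242707
  k4 = f(0.190000, 1.453886) = -0.236200
  u ← 1.500000 + (0.19/6)·(k1 + 2k2 + 2k3 + k4) = 1.453659
x=0.190000, u=1.453659:
  k1 = f(0.190000, 1.453659) = -0.235974
  k2 = f(0.285000, 1.431242) = -0.241261
  k3 = f(0.285000, 1.430739) = -0.240759
  k4 = f(0.380000, 1.407915) = -0.256371
  u ← 1.453659 + (0.19/6)·(k1 + 2k2 + 2k3 + k4) = 1.407540
u(0.38) ≈ 1.4075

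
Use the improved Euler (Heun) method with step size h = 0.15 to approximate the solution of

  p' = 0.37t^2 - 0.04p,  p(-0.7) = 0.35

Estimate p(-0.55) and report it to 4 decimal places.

0.3698

Heun: k1 = f(t_n, p_n); k2 = f(t_n + h, p_n + h·k1); p_{n+1} = p_n + (h/2)·(k1 + k2).
t=-0.700000, p=0.350000:
  k1 = f(-0.700000, 0.350000) = 0.167300
  k2 = f(-0.550000, 0.375095) = 0.096921
  p ← 0.350000 + (0.15/2)·(0.167300 + 0.096921) = 0.369817
p(-0.55) ≈ 0.3698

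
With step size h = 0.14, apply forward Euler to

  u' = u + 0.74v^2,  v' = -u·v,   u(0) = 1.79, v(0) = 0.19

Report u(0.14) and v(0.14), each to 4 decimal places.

Euler on (u,v): u_{n+1} = u_n + h·u', v_{n+1} = v_n + h·v'.
0.000000: (1.790000, 0.190000); f=(1.816714, -0.340100) → (2.044340, 0.142386)
(u(0.14), v(0.14)) ≈ (2.0443, 0.1424)

2.0443, 0.1424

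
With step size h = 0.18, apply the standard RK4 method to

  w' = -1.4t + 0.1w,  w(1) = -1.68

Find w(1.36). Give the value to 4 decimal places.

RK4: k1 = f(t_n, w_n); k2 = f(t_n + h/2, w_n + (h/2)·k1); k3 = f(t_n + h/2, w_n + (h/2)·k2); k4 = f(t_n + h, w_n + h·k3); w_{n+1} = w_n + (h/6)·(k1 + 2k2 + 2k3 + k4).
t=1.000000, w=-1.680000:
  k1 = f(1.000000, -1.680000) = -1.568000
  k2 = f(1.090000, -1.821120) = -1.708112
  k3 = f(1.090000, -1.833730) = -1.709373
  k4 = f(1.180000, -1.987687) = -1.850769
  w ← -1.680000 + (0.18/6)·(k1 + 2k2 + 2k3 + k4) = -1.987612
t=1.180000, w=-1.987612:
  k1 = f(1.180000, -1.987612) = -1.850761
  k2 = f(1.270000, -2.154181) = -1.993418
  k3 = f(1.270000, -2.167020) = -1.994702
  k4 = f(1.360000, -2.346659) = -2.138666
  w ← -1.987612 + (0.18/6)·(k1 + 2k2 + 2k3 + k4) = -2.346582
w(1.36) ≈ -2.3466

-2.3466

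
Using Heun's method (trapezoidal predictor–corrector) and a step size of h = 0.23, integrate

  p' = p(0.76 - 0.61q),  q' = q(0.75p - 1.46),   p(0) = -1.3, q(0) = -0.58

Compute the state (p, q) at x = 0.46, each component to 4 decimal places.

Heun on (p,q): k1 = f(x_n, state_n); k2 = f(x_n + h, state_n + h·k1); state_{n+1} = state_n + (h/2)·(k1 + k2).
0.000000: (-1.300000, -0.580000)
  k1 = (-1.447940, 1.412300)
  predictor → (-1.633026, -0.255171)
  k2 = (-1.495287, 0.685075)
  → (-1.638471, -0.338802)
0.230000: (-1.638471, -0.338802)
  k1 = (-1.583859, 0.910988)
  predictor → (-2.002759, -0.129274)
  k2 = (-1.680029, 0.382920)
  → (-2.013818, -0.190002)
(p(0.46), q(0.46)) ≈ (-2.0138, -0.1900)

-2.0138, -0.1900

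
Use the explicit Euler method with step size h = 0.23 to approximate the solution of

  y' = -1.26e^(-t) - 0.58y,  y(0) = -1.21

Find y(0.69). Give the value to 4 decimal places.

-1.3876

Euler: y_{n+1} = y_n + h·f(t_n, y_n).
t=0.000000, y=-1.210000: f=-0.558200 → y ← -1.210000 + 0.23·(-0.558200) = -1.338386
t=0.230000, y=-1.338386: f=-0.224848 → y ← -1.338386 + 0.23·(-0.224848) = -1.390101
t=0.460000, y=-1.390101: f=0.010841 → y ← -1.390101 + 0.23·0.010841 = -1.387608
y(0.69) ≈ -1.3876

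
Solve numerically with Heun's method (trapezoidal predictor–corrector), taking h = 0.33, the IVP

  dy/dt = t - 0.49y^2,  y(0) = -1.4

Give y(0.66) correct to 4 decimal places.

-2.1893

Heun: k1 = f(t_n, y_n); k2 = f(t_n + h, y_n + h·k1); y_{n+1} = y_n + (h/2)·(k1 + k2).
t=0.000000, y=-1.400000:
  k1 = f(0.000000, -1.400000) = -0.960400
  k2 = f(0.330000, -1.716932) = -1.114449
  y ← -1.400000 + (0.33/2)·(-0.960400 + (-1.114449)) = -1.742350
t=0.330000, y=-1.742350:
  k1 = f(0.330000, -1.742350) = -1.157534
  k2 = f(0.660000, -2.124336) = -1.551274
  y ← -1.742350 + (0.33/2)·(-1.157534 + (-1.551274)) = -2.189304
y(0.66) ≈ -2.1893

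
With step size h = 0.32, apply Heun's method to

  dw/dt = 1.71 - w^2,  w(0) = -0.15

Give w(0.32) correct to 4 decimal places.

Heun: k1 = f(t_n, w_n); k2 = f(t_n + h, w_n + h·k1); w_{n+1} = w_n + (h/2)·(k1 + k2).
t=0.000000, w=-0.150000:
  k1 = f(0.000000, -0.150000) = 1.687500
  k2 = f(0.320000, 0.390000) = 1.557900
  w ← -0.150000 + (0.32/2)·(1.687500 + 1.557900) = 0.369264
w(0.32) ≈ 0.3693

0.3693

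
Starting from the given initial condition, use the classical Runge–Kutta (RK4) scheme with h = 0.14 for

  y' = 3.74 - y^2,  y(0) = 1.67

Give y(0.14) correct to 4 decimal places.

RK4: k1 = f(x_n, y_n); k2 = f(x_n + h/2, y_n + (h/2)·k1); k3 = f(x_n + h/2, y_n + (h/2)·k2); k4 = f(x_n + h, y_n + h·k3); y_{n+1} = y_n + (h/6)·(k1 + 2k2 + 2k3 + k4).
x=0.000000, y=1.670000:
  k1 = f(0.000000, 1.670000) = 0.951100
  k2 = f(0.070000, 1.736577) = 0.724300
  k3 = f(0.070000, 1.720701) = 0.779188
  k4 = f(0.140000, 1.779086) = 0.574852
  y ← 1.670000 + (0.14/6)·(k1 + 2k2 + 2k3 + k4) = 1.775768
y(0.14) ≈ 1.7758

1.7758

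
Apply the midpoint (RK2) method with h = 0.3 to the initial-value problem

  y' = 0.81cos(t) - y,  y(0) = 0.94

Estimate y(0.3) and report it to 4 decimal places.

Midpoint: k1 = f(t_n, y_n); k2 = f(t_n + h/2, y_n + (h/2)·k1); y_{n+1} = y_n + h·k2.
t=0.000000, y=0.940000:
  k1 = f(0.000000, 0.940000) = -0.130000
  k2 = f(0.150000, 0.920500) = -0.119595
  y ← 0.940000 + 0.3·(-0.119595) = 0.904121
y(0.3) ≈ 0.9041

0.9041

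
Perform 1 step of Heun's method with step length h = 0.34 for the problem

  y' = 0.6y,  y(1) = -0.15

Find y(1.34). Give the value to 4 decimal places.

Heun: k1 = f(s_n, y_n); k2 = f(s_n + h, y_n + h·k1); y_{n+1} = y_n + (h/2)·(k1 + k2).
s=1.000000, y=-0.150000:
  k1 = f(1.000000, -0.150000) = -0.090000
  k2 = f(1.340000, -0.180600) = -0.108360
  y ← -0.150000 + (0.34/2)·(-0.090000 + (-0.108360)) = -0.183721
y(1.34) ≈ -0.1837

-0.1837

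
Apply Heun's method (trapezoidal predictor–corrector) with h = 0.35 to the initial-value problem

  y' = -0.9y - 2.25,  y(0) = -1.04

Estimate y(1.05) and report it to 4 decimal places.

Heun: k1 = f(x_n, y_n); k2 = f(x_n + h, y_n + h·k1); y_{n+1} = y_n + (h/2)·(k1 + k2).
x=0.000000, y=-1.040000:
  k1 = f(0.000000, -1.040000) = -1.314000
  k2 = f(0.350000, -1.499900) = -0.900090
  y ← -1.040000 + (0.35/2)·(-1.314000 + (-0.900090)) = -1.427466
x=0.350000, y=-1.427466:
  k1 = f(0.350000, -1.427466) = -0.965281
  k2 = f(0.700000, -1.765314) = -0.661217
  y ← -1.427466 + (0.35/2)·(-0.965281 + (-0.661217)) = -1.712103
x=0.700000, y=-1.712103:
  k1 = f(0.700000, -1.712103) = -0.709107
  k2 = f(1.050000, -1.960291) = -0.485739
  y ← -1.712103 + (0.35/2)·(-0.709107 + (-0.485739)) = -1.921201
y(1.05) ≈ -1.9212

-1.9212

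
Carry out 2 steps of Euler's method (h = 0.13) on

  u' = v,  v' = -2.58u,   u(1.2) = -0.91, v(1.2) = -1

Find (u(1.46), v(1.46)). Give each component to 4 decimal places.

Euler on (u,v): u_{n+1} = u_n + h·u', v_{n+1} = v_n + h·v'.
1.200000: (-0.910000, -1.000000); f=(-1.000000, 2.347800) → (-1.040000, -0.694786)
1.330000: (-1.040000, -0.694786); f=(-0.694786, 2.683200) → (-1.130322, -0.345970)
(u(1.46), v(1.46)) ≈ (-1.1303, -0.3460)

-1.1303, -0.3460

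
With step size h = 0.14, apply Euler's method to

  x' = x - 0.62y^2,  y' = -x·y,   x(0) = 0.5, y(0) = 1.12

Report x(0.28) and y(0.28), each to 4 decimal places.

Euler on (x,y): x_{n+1} = x_n + h·x', y_{n+1} = y_n + h·y'.
0.000000: (0.500000, 1.120000); f=(-0.277728, -0.560000) → (0.461118, 1.041600)
0.140000: (0.461118, 1.041600); f=(-0.211539, -0.480301) → (0.431503, 0.974358)
(x(0.28), y(0.28)) ≈ (0.4315, 0.9744)

0.4315, 0.9744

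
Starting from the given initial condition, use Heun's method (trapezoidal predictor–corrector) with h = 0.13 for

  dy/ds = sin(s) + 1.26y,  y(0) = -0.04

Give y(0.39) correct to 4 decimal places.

0.0218

Heun: k1 = f(s_n, y_n); k2 = f(s_n + h, y_n + h·k1); y_{n+1} = y_n + (h/2)·(k1 + k2).
s=0.000000, y=-0.040000:
  k1 = f(0.000000, -0.040000) = -0.050400
  k2 = f(0.130000, -0.046552) = 0.070979
  y ← -0.040000 + (0.13/2)·(-0.050400 + 0.070979) = -0.038662
s=0.130000, y=-0.038662:
  k1 = f(0.130000, -0.038662) = 0.080920
  k2 = f(0.260000, -0.028143) = 0.221621
  y ← -0.038662 + (0.13/2)·(0.080920 + 0.221621) = -0.018997
s=0.260000, y=-0.018997:
  k1 = f(0.260000, -0.018997) = 0.233144
  k2 = f(0.390000, 0.011311) = 0.394441
  y ← -0.018997 + (0.13/2)·(0.233144 + 0.394441) = 0.021796
y(0.39) ≈ 0.0218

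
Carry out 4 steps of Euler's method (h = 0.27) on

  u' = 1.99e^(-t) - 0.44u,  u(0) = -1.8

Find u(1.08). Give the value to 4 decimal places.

Euler: u_{n+1} = u_n + h·f(t_n, u_n).
t=0.000000, u=-1.800000: f=2.782000 → u ← -1.800000 + 0.27·2.782000 = -1.048860
t=0.270000, u=-1.048860: f=1.980624 → u ← -1.048860 + 0.27·1.980624 = -0.514092
t=0.540000, u=-0.514092: f=1.385869 → u ← -0.514092 + 0.27·1.385869 = -0.139907
t=0.810000, u=-0.139907: f=0.946827 → u ← -0.139907 + 0.27·0.946827 = 0.115736
u(1.08) ≈ 0.1157

0.1157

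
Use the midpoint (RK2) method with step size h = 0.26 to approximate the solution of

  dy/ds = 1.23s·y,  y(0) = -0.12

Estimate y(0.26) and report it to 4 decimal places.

Midpoint: k1 = f(s_n, y_n); k2 = f(s_n + h/2, y_n + (h/2)·k1); y_{n+1} = y_n + h·k2.
s=0.000000, y=-0.120000:
  k1 = f(0.000000, -0.120000) = 0.000000
  k2 = f(0.130000, -0.120000) = -0.019188
  y ← -0.120000 + 0.26·(-0.019188) = -0.124989
y(0.26) ≈ -0.1250

-0.1250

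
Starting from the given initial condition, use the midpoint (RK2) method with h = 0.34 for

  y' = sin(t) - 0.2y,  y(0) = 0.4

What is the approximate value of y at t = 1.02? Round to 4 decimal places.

Midpoint: k1 = f(t_n, y_n); k2 = f(t_n + h/2, y_n + (h/2)·k1); y_{n+1} = y_n + h·k2.
t=0.000000, y=0.400000:
  k1 = f(0.000000, 0.400000) = -0.080000
  k2 = f(0.170000, 0.386400) = 0.091902
  y ← 0.400000 + 0.34·0.091902 = 0.431247
t=0.340000, y=0.431247:
  k1 = f(0.340000, 0.431247) = 0.247238
  k2 = f(0.510000, 0.473277) = 0.393522
  y ← 0.431247 + 0.34·0.393522 = 0.565044
t=0.680000, y=0.565044:
  k1 = f(0.680000, 0.565044) = 0.515784
  k2 = f(0.850000, 0.652728) = 0.620735
  y ← 0.565044 + 0.34·0.620735 = 0.776094
y(1.02) ≈ 0.7761

0.7761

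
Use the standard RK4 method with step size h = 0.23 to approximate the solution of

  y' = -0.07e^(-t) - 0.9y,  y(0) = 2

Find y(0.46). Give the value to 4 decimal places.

RK4: k1 = f(t_n, y_n); k2 = f(t_n + h/2, y_n + (h/2)·k1); k3 = f(t_n + h/2, y_n + (h/2)·k2); k4 = f(t_n + h, y_n + h·k3); y_{n+1} = y_n + (h/6)·(k1 + 2k2 + 2k3 + k4).
t=0.000000, y=2.000000:
  k1 = f(0.000000, 2.000000) = -1.870000
  k2 = f(0.115000, 1.784950) = -1.668851
  k3 = f(0.115000, 1.808082) = -1.689670
  k4 = f(0.230000, 1.611376) = -1.505856
  y ← 2.000000 + (0.23/6)·(k1 + 2k2 + 2k3 + k4) = 1.613106
t=0.230000, y=1.613106:
  k1 = f(0.230000, 1.613106) = -1.507412
  k2 = f(0.345000, 1.439753) = -1.345353
  k3 = f(0.345000, 1.458390) = -1.362126
  k4 = f(0.460000, 1.299817) = -1.214025
  y ← 1.613106 + (0.23/6)·(k1 + 2k2 + 2k3 + k4) = 1.301210
y(0.46) ≈ 1.3012

1.3012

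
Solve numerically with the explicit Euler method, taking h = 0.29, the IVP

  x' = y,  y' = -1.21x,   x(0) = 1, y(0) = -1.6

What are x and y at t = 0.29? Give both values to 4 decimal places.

0.5360, -1.9509

Euler on (x,y): x_{n+1} = x_n + h·x', y_{n+1} = y_n + h·y'.
0.000000: (1.000000, -1.600000); f=(-1.600000, -1.210000) → (0.536000, -1.950900)
(x(0.29), y(0.29)) ≈ (0.5360, -1.9509)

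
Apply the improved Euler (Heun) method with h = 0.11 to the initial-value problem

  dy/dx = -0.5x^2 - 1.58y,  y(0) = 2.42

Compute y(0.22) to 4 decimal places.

Heun: k1 = f(x_n, y_n); k2 = f(x_n + h, y_n + h·k1); y_{n+1} = y_n + (h/2)·(k1 + k2).
x=0.000000, y=2.420000:
  k1 = f(0.000000, 2.420000) = -3.823600
  k2 = f(0.110000, 1.999404) = -3.165108
  y ← 2.420000 + (0.11/2)·(-3.823600 + (-3.165108)) = 2.035621
x=0.110000, y=2.035621:
  k1 = f(0.110000, 2.035621) = -3.222331
  k2 = f(0.220000, 1.681165) = -2.680440
  y ← 2.035621 + (0.11/2)·(-3.222331 + (-2.680440)) = 1.710969
y(0.22) ≈ 1.7110

1.7110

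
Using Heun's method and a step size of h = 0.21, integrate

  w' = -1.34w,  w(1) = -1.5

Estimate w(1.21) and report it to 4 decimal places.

-1.1373

Heun: k1 = f(x_n, w_n); k2 = f(x_n + h, w_n + h·k1); w_{n+1} = w_n + (h/2)·(k1 + k2).
x=1.000000, w=-1.500000:
  k1 = f(1.000000, -1.500000) = 2.010000
  k2 = f(1.210000, -1.077900) = 1.444386
  w ← -1.500000 + (0.21/2)·(2.010000 + 1.444386) = -1.137289
w(1.21) ≈ -1.1373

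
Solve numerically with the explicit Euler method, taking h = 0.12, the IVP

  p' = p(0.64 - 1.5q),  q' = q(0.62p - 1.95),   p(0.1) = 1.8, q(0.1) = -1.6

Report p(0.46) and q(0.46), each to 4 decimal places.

Euler on (p,q): p_{n+1} = p_n + h·p', q_{n+1} = q_n + h·q'.
0.100000: (1.800000, -1.600000); f=(5.472000, 1.334400) → (2.456640, -1.439872)
0.220000: (2.456640, -1.439872); f=(6.878120, 0.614657) → (3.282014, -1.366113)
0.340000: (3.282014, -1.366113); f=(8.825894, -0.115913) → (4.341122, -1.380023)
(p(0.46), q(0.46)) ≈ (4.3411, -1.3800)

4.3411, -1.3800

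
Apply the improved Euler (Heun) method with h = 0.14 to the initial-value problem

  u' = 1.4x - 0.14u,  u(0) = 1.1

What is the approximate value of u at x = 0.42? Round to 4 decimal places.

1.1585

Heun: k1 = f(x_n, u_n); k2 = f(x_n + h, u_n + h·k1); u_{n+1} = u_n + (h/2)·(k1 + k2).
x=0.000000, u=1.100000:
  k1 = f(0.000000, 1.100000) = -0.154000
  k2 = f(0.140000, 1.078440) = 0.045018
  u ← 1.100000 + (0.14/2)·(-0.154000 + 0.045018) = 1.092371
x=0.140000, u=1.092371:
  k1 = f(0.140000, 1.092371) = 0.043068
  k2 = f(0.280000, 1.098401) = 0.238224
  u ← 1.092371 + (0.14/2)·(0.043068 + 0.238224) = 1.112062
x=0.280000, u=1.112062:
  k1 = f(0.280000, 1.112062) = 0.236311
  k2 = f(0.420000, 1.145145) = 0.427680
  u ← 1.112062 + (0.14/2)·(0.236311 + 0.427680) = 1.158541
u(0.42) ≈ 1.1585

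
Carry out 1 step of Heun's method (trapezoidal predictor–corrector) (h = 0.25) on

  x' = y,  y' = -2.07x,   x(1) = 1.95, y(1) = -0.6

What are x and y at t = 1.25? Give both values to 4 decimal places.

Heun on (x,y): k1 = f(t_n, state_n); k2 = f(t_n + h, state_n + h·k1); state_{n+1} = state_n + (h/2)·(k1 + k2).
1.000000: (1.950000, -0.600000)
  k1 = (-0.600000, -4.036500)
  predictor → (1.800000, -1.609125)
  k2 = (-1.609125, -3.726000)
  → (1.673859, -1.570312)
(x(1.25), y(1.25)) ≈ (1.6739, -1.5703)

1.6739, -1.5703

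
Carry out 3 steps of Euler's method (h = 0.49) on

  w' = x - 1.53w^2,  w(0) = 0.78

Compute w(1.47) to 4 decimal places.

Euler: w_{n+1} = w_n + h·f(x_n, w_n).
x=0.000000, w=0.780000: f=-0.930852 → w ← 0.780000 + 0.49·(-0.930852) = 0.323883
x=0.490000, w=0.323883: f=0.329503 → w ← 0.323883 + 0.49·0.329503 = 0.485339
x=0.980000, w=0.485339: f=0.619602 → w ← 0.485339 + 0.49·0.619602 = 0.788944
w(1.47) ≈ 0.7889

0.7889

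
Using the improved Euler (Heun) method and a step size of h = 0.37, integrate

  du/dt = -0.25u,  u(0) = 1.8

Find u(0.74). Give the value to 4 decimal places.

1.4964

Heun: k1 = f(t_n, u_n); k2 = f(t_n + h, u_n + h·k1); u_{n+1} = u_n + (h/2)·(k1 + k2).
t=0.000000, u=1.800000:
  k1 = f(0.000000, 1.800000) = -0.450000
  k2 = f(0.370000, 1.633500) = -0.408375
  u ← 1.800000 + (0.37/2)·(-0.450000 + (-0.408375)) = 1.641201
t=0.370000, u=1.641201:
  k1 = f(0.370000, 1.641201) = -0.410300
  k2 = f(0.740000, 1.489390) = -0.372347
  u ← 1.641201 + (0.37/2)·(-0.410300 + (-0.372347)) = 1.496411
u(0.74) ≈ 1.4964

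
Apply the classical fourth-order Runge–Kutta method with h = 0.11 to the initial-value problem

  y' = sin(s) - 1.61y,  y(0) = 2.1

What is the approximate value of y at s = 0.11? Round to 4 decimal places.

1.7649

RK4: k1 = f(s_n, y_n); k2 = f(s_n + h/2, y_n + (h/2)·k1); k3 = f(s_n + h/2, y_n + (h/2)·k2); k4 = f(s_n + h, y_n + h·k3); y_{n+1} = y_n + (h/6)·(k1 + 2k2 + 2k3 + k4).
s=0.000000, y=2.100000:
  k1 = f(0.000000, 2.100000) = -3.381000
  k2 = f(0.055000, 1.914045) = -3.026640
  k3 = f(0.055000, 1.933535) = -3.058019
  k4 = f(0.110000, 1.763618) = -2.729647
  y ← 2.100000 + (0.11/6)·(k1 + 2k2 + 2k3 + k4) = 1.764867
y(0.11) ≈ 1.7649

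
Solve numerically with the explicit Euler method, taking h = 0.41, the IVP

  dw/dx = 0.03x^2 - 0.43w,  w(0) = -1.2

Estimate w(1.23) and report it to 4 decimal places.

Euler: w_{n+1} = w_n + h·f(x_n, w_n).
x=0.000000, w=-1.200000: f=0.516000 → w ← -1.200000 + 0.41·0.516000 = -0.988440
x=0.410000, w=-0.988440: f=0.430072 → w ← -0.988440 + 0.41·0.430072 = -0.812110
x=0.820000, w=-0.812110: f=0.369379 → w ← -0.812110 + 0.41·0.369379 = -0.660665
w(1.23) ≈ -0.6607

-0.6607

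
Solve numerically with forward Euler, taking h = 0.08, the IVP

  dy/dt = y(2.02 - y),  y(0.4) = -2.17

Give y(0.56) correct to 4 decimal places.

Euler: y_{n+1} = y_n + h·f(t_n, y_n).
t=0.400000, y=-2.170000: f=-9.092300 → y ← -2.170000 + 0.08·(-9.092300) = -2.897384
t=0.480000, y=-2.897384: f=-14.247550 → y ← -2.897384 + 0.08·(-14.247550) = -4.037188
y(0.56) ≈ -4.0372

-4.0372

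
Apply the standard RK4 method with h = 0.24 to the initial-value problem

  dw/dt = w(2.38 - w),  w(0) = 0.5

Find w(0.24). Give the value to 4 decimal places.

0.7618

RK4: k1 = f(t_n, w_n); k2 = f(t_n + h/2, w_n + (h/2)·k1); k3 = f(t_n + h/2, w_n + (h/2)·k2); k4 = f(t_n + h, w_n + h·k3); w_{n+1} = w_n + (h/6)·(k1 + 2k2 + 2k3 + k4).
t=0.000000, w=0.500000:
  k1 = f(0.000000, 0.500000) = 0.940000
  k2 = f(0.120000, 0.612800) = 1.082940
  k3 = f(0.120000, 0.629953) = 1.102447
  k4 = f(0.240000, 0.764587) = 1.235124
  w ← 0.500000 + (0.24/6)·(k1 + 2k2 + 2k3 + k4) = 0.761836
w(0.24) ≈ 0.7618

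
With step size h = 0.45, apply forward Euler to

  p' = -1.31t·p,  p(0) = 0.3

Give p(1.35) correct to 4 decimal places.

Euler: p_{n+1} = p_n + h·f(t_n, p_n).
t=0.000000, p=0.300000: f=0.000000 → p ← 0.300000 + 0.45·0.000000 = 0.300000
t=0.450000, p=0.300000: f=-0.176850 → p ← 0.300000 + 0.45·(-0.176850) = 0.220417
t=0.900000, p=0.220417: f=-0.259872 → p ← 0.220417 + 0.45·(-0.259872) = 0.103475
p(1.35) ≈ 0.1035

0.1035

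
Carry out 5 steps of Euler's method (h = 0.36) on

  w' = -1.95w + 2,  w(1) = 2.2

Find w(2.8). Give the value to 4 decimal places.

Euler: w_{n+1} = w_n + h·f(x_n, w_n).
x=1.000000, w=2.200000: f=-2.290000 → w ← 2.200000 + 0.36·(-2.290000) = 1.375600
x=1.360000, w=1.375600: f=-0.682420 → w ← 1.375600 + 0.36·(-0.682420) = 1.129929
x=1.720000, w=1.129929: f=-0.203361 → w ← 1.129929 + 0.36·(-0.203361) = 1.056719
x=2.080000, w=1.056719: f=-0.060602 → w ← 1.056719 + 0.36·(-0.060602) = 1.034902
x=2.440000, w=1.034902: f=-0.018059 → w ← 1.034902 + 0.36·(-0.018059) = 1.028401
w(2.8) ≈ 1.0284

1.0284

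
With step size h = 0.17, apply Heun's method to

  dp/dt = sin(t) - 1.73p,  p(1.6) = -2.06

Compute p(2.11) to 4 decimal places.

Heun: k1 = f(t_n, p_n); k2 = f(t_n + h, p_n + h·k1); p_{n+1} = p_n + (h/2)·(k1 + k2).
t=1.600000, p=-2.060000:
  k1 = f(1.600000, -2.060000) = 4.563374
  k2 = f(1.770000, -1.284226) = 3.201936
  p ← -2.060000 + (0.17/2)·(4.563374 + 3.201936) = -1.399949
t=1.770000, p=-1.399949:
  k1 = f(1.770000, -1.399949) = 3.402136
  k2 = f(1.940000, -0.821586) = 2.353958
  p ← -1.399949 + (0.17/2)·(3.402136 + 2.353958) = -0.910681
t=1.940000, p=-0.910681:
  k1 = f(1.940000, -0.910681) = 2.508093
  k2 = f(2.110000, -0.484305) = 1.695965
  p ← -0.910681 + (0.17/2)·(2.508093 + 1.695965) = -0.553336
p(2.11) ≈ -0.5533

-0.5533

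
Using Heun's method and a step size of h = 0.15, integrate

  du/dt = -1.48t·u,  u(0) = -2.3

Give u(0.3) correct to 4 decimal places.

-2.1512

Heun: k1 = f(t_n, u_n); k2 = f(t_n + h, u_n + h·k1); u_{n+1} = u_n + (h/2)·(k1 + k2).
t=0.000000, u=-2.300000:
  k1 = f(0.000000, -2.300000) = 0.000000
  k2 = f(0.150000, -2.300000) = 0.510600
  u ← -2.300000 + (0.15/2)·(0.000000 + 0.510600) = -2.261705
t=0.150000, u=-2.261705:
  k1 = f(0.150000, -2.261705) = 0.502099
  k2 = f(0.300000, -2.186390) = 0.970757
  u ← -2.261705 + (0.15/2)·(0.502099 + 0.970757) = -2.151241
u(0.3) ≈ -2.1512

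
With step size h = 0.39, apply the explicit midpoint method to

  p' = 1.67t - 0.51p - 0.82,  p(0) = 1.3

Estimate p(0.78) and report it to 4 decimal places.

Midpoint: k1 = f(t_n, p_n); k2 = f(t_n + h/2, p_n + (h/2)·k1); p_{n+1} = p_n + h·k2.
t=0.000000, p=1.300000:
  k1 = f(0.000000, 1.300000) = -1.483000
  k2 = f(0.195000, 1.010815) = -1.009866
  p ← 1.300000 + 0.39·(-1.009866) = 0.906152
t=0.390000, p=0.906152:
  k1 = f(0.390000, 0.906152) = -0.630838
  k2 = f(0.585000, 0.783139) = -0.242451
  p ← 0.906152 + 0.39·(-0.242451) = 0.811597
p(0.78) ≈ 0.8116

0.8116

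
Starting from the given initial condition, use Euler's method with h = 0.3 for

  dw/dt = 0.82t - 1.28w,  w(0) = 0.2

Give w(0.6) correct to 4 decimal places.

0.1497

Euler: w_{n+1} = w_n + h·f(t_n, w_n).
t=0.000000, w=0.200000: f=-0.256000 → w ← 0.200000 + 0.3·(-0.256000) = 0.123200
t=0.300000, w=0.123200: f=0.088304 → w ← 0.123200 + 0.3·0.088304 = 0.149691
w(0.6) ≈ 0.1497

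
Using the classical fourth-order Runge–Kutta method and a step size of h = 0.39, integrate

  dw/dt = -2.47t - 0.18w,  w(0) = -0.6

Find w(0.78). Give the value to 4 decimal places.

-1.2388

RK4: k1 = f(t_n, w_n); k2 = f(t_n + h/2, w_n + (h/2)·k1); k3 = f(t_n + h/2, w_n + (h/2)·k2); k4 = f(t_n + h, w_n + h·k3); w_{n+1} = w_n + (h/6)·(k1 + 2k2 + 2k3 + k4).
t=0.000000, w=-0.600000:
  k1 = f(0.000000, -0.600000) = 0.108000
  k2 = f(0.195000, -0.578940) = -0.377441
  k3 = f(0.195000, -0.673601) = -0.360402
  k4 = f(0.390000, -0.740557) = -0.830000
  w ← -0.600000 + (0.39/6)·(k1 + 2k2 + 2k3 + k4) = -0.742850
t=0.390000, w=-0.742850:
  k1 = f(0.390000, -0.742850) = -0.829587
  k2 = f(0.585000, -0.904619) = -1.282119
  k3 = f(0.585000, -0.992863) = -1.266235
  k4 = f(0.780000, -1.236681) = -1.703997
  w ← -0.742850 + (0.39/6)·(k1 + 2k2 + 2k3 + k4) = -1.238818
w(0.78) ≈ -1.2388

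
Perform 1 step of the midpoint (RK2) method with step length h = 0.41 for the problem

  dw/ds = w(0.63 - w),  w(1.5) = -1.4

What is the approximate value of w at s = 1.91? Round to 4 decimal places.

Midpoint: k1 = f(s_n, w_n); k2 = f(s_n + h/2, w_n + (h/2)·k1); w_{n+1} = w_n + h·k2.
s=1.500000, w=-1.400000:
  k1 = f(1.500000, -1.400000) = -2.842000
  k2 = f(1.705000, -1.982610) = -5.179787
  w ← -1.400000 + 0.41·(-5.179787) = -3.523713
w(1.91) ≈ -3.5237

-3.5237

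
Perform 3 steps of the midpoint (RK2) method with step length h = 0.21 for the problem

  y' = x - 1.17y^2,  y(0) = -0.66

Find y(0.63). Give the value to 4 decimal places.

Midpoint: k1 = f(x_n, y_n); k2 = f(x_n + h/2, y_n + (h/2)·k1); y_{n+1} = y_n + h·k2.
x=0.000000, y=-0.660000:
  k1 = f(0.000000, -0.660000) = -0.509652
  k2 = f(0.105000, -0.713513) = -0.490649
  y ← -0.660000 + 0.21·(-0.490649) = -0.763036
x=0.210000, y=-0.763036:
  k1 = f(0.210000, -0.763036) = -0.471202
  k2 = f(0.315000, -0.812512) = -0.457407
  y ← -0.763036 + 0.21·(-0.457407) = -0.859092
x=0.420000, y=-0.859092:
  k1 = f(0.420000, -0.859092) = -0.443505
  k2 = f(0.525000, -0.905660) = -0.434657
  y ← -0.859092 + 0.21·(-0.434657) = -0.950369
y(0.63) ≈ -0.9504

-0.9504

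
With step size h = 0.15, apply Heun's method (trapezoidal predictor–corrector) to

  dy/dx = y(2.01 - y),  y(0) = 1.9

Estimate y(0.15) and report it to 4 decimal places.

Heun: k1 = f(x_n, y_n); k2 = f(x_n + h, y_n + h·k1); y_{n+1} = y_n + (h/2)·(k1 + k2).
x=0.000000, y=1.900000:
  k1 = f(0.000000, 1.900000) = 0.209000
  k2 = f(0.150000, 1.931350) = 0.151901
  y ← 1.900000 + (0.15/2)·(0.209000 + 0.151901) = 1.927068
y(0.15) ≈ 1.9271

1.9271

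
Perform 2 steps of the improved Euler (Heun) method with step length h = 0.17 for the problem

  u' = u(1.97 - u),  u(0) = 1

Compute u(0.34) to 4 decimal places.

Heun: k1 = f(s_n, u_n); k2 = f(s_n + h, u_n + h·k1); u_{n+1} = u_n + (h/2)·(k1 + k2).
s=0.000000, u=1.000000:
  k1 = f(0.000000, 1.000000) = 0.970000
  k2 = f(0.170000, 1.164900) = 0.937861
  u ← 1.000000 + (0.17/2)·(0.970000 + 0.937861) = 1.162168
s=0.170000, u=1.162168:
  k1 = f(0.170000, 1.162168) = 0.938836
  k2 = f(0.340000, 1.321770) = 0.856811
  u ← 1.162168 + (0.17/2)·(0.938836 + 0.856811) = 1.314798
u(0.34) ≈ 1.3148

1.3148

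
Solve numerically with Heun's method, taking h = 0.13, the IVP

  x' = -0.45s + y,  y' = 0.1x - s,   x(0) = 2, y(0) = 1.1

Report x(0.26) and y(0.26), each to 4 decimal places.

Heun on (x,y): k1 = f(s_n, state_n); k2 = f(s_n + h, state_n + h·k1); state_{n+1} = state_n + (h/2)·(k1 + k2).
0.000000: (2.000000, 1.100000)
  k1 = (1.100000, 0.200000)
  predictor → (2.143000, 1.126000)
  k2 = (1.067500, 0.084300)
  → (2.140887, 1.118480)
0.130000: (2.140887, 1.118480)
  k1 = (1.059980, 0.084089)
  predictor → (2.278685, 1.129411)
  k2 = (1.012411, -0.032132)
  → (2.275593, 1.121857)
(x(0.26), y(0.26)) ≈ (2.2756, 1.1219)

2.2756, 1.1219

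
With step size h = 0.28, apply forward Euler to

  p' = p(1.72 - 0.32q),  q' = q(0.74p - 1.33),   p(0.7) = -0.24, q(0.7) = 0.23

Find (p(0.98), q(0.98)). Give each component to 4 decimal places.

-0.3506, 0.1329

Euler on (p,q): p_{n+1} = p_n + h·p', q_{n+1} = q_n + h·q'.
0.700000: (-0.240000, 0.230000); f=(-0.395136, -0.346748) → (-0.350638, 0.132911)
(p(0.98), q(0.98)) ≈ (-0.3506, 0.1329)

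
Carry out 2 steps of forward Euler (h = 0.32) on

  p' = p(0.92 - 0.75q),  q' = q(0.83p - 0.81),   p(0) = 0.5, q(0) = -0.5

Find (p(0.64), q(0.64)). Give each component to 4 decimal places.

0.9895, -0.4056

Euler on (p,q): p_{n+1} = p_n + h·p', q_{n+1} = q_n + h·q'.
0.000000: (0.500000, -0.500000); f=(0.647500, 0.197500) → (0.707200, -0.436800)
0.320000: (0.707200, -0.436800); f=(0.882303, 0.097417) → (0.989537, -0.405627)
(p(0.64), q(0.64)) ≈ (0.9895, -0.4056)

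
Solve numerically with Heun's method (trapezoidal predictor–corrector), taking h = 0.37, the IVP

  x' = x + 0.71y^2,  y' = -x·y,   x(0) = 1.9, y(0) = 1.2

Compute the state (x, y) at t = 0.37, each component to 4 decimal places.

3.0089, 0.5816

Heun on (x,y): k1 = f(t_n, state_n); k2 = f(t_n + h, state_n + h·k1); state_{n+1} = state_n + (h/2)·(k1 + k2).
0.000000: (1.900000, 1.200000)
  k1 = (2.922400, -2.280000)
  predictor → (2.981288, 0.356400)
  k2 = (3.071473, -1.062531)
  → (3.008866, 0.581632)
(x(0.37), y(0.37)) ≈ (3.0089, 0.5816)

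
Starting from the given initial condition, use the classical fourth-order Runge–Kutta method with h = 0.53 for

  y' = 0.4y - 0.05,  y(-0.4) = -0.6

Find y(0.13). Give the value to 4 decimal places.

RK4: k1 = f(t_n, y_n); k2 = f(t_n + h/2, y_n + (h/2)·k1); k3 = f(t_n + h/2, y_n + (h/2)·k2); k4 = f(t_n + h, y_n + h·k3); y_{n+1} = y_n + (h/6)·(k1 + 2k2 + 2k3 + k4).
t=-0.400000, y=-0.600000:
  k1 = f(-0.400000, -0.600000) = -0.290000
  k2 = f(-0.135000, -0.676850) = -0.320740
  k3 = f(-0.135000, -0.684996) = -0.323998
  k4 = f(0.130000, -0.771719) = -0.358688
  y ← -0.600000 + (0.53/6)·(k1 + 2k2 + 2k3 + k4) = -0.771205
y(0.13) ≈ -0.7712

-0.7712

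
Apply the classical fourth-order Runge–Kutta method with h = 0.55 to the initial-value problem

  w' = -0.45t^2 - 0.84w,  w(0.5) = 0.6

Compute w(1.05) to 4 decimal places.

0.2474

RK4: k1 = f(t_n, w_n); k2 = f(t_n + h/2, w_n + (h/2)·k1); k3 = f(t_n + h/2, w_n + (h/2)·k2); k4 = f(t_n + h, w_n + h·k3); w_{n+1} = w_n + (h/6)·(k1 + 2k2 + 2k3 + k4).
t=0.500000, w=0.600000:
  k1 = f(0.500000, 0.600000) = -0.616500
  k2 = f(0.775000, 0.430462) = -0.631870
  k3 = f(0.775000, 0.426236) = -0.628319
  k4 = f(1.050000, 0.254424) = -0.709841
  w ← 0.600000 + (0.55/6)·(k1 + 2k2 + 2k3 + k4) = 0.247384
w(1.05) ≈ 0.2474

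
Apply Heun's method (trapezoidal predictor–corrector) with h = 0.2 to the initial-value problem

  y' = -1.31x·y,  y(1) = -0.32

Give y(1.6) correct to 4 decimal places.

Heun: k1 = f(x_n, y_n); k2 = f(x_n + h, y_n + h·k1); y_{n+1} = y_n + (h/2)·(k1 + k2).
x=1.000000, y=-0.320000:
  k1 = f(1.000000, -0.320000) = 0.419200
  k2 = f(1.200000, -0.236160) = 0.371244
  y ← -0.320000 + (0.2/2)·(0.419200 + 0.371244) = -0.240956
x=1.200000, y=-0.240956:
  k1 = f(1.200000, -0.240956) = 0.378782
  k2 = f(1.400000, -0.165199) = 0.302975
  y ← -0.240956 + (0.2/2)·(0.378782 + 0.302975) = -0.172780
x=1.400000, y=-0.172780:
  k1 = f(1.400000, -0.172780) = 0.316878
  k2 = f(1.600000, -0.109404) = 0.229311
  y ← -0.172780 + (0.2/2)·(0.316878 + 0.229311) = -0.118161
y(1.6) ≈ -0.1182

-0.1182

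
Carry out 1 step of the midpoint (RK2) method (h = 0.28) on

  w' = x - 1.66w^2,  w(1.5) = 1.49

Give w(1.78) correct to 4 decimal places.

1.2976

Midpoint: k1 = f(x_n, w_n); k2 = f(x_n + h/2, w_n + (h/2)·k1); w_{n+1} = w_n + h·k2.
x=1.500000, w=1.490000:
  k1 = f(1.500000, 1.490000) = -2.185366
  k2 = f(1.640000, 1.184049) = -0.687273
  w ← 1.490000 + 0.28·(-0.687273) = 1.297564
w(1.78) ≈ 1.2976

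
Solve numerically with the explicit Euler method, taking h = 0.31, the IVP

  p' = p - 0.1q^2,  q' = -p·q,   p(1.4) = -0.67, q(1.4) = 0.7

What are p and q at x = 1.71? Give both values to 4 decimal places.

Euler on (p,q): p_{n+1} = p_n + h·p', q_{n+1} = q_n + h·q'.
1.400000: (-0.670000, 0.700000); f=(-0.719000, 0.469000) → (-0.892890, 0.845390)
(p(1.71), q(1.71)) ≈ (-0.8929, 0.8454)

-0.8929, 0.8454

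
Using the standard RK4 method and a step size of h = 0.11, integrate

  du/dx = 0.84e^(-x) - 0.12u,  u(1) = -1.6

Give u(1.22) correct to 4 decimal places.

-1.4981

RK4: k1 = f(x_n, u_n); k2 = f(x_n + h/2, u_n + (h/2)·k1); k3 = f(x_n + h/2, u_n + (h/2)·k2); k4 = f(x_n + h, u_n + h·k3); u_{n+1} = u_n + (h/6)·(k1 + 2k2 + 2k3 + k4).
x=1.000000, u=-1.600000:
  k1 = f(1.000000, -1.600000) = 0.501019
  k2 = f(1.055000, -1.572444) = 0.481175
  k3 = f(1.055000, -1.573535) = 0.481306
  k4 = f(1.110000, -1.547056) = 0.462476
  u ← -1.600000 + (0.11/6)·(k1 + 2k2 + 2k3 + k4) = -1.547045
x=1.110000, u=-1.547045:
  k1 = f(1.110000, -1.547045) = 0.462475
  k2 = f(1.165000, -1.521609) = 0.444608
  k3 = f(1.165000, -1.522592) = 0.444726
  k4 = f(1.220000, -1.498125) = 0.427768
  u ← -1.547045 + (0.11/6)·(k1 + 2k2 + 2k3 + k4) = -1.498115
u(1.22) ≈ -1.4981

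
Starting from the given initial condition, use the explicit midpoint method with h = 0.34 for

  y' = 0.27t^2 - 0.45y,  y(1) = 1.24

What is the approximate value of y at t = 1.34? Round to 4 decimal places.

1.1834

Midpoint: k1 = f(t_n, y_n); k2 = f(t_n + h/2, y_n + (h/2)·k1); y_{n+1} = y_n + h·k2.
t=1.000000, y=1.240000:
  k1 = f(1.000000, 1.240000) = -0.288000
  k2 = f(1.170000, 1.191040) = -0.166365
  y ← 1.240000 + 0.34·(-0.166365) = 1.183436
y(1.34) ≈ 1.1834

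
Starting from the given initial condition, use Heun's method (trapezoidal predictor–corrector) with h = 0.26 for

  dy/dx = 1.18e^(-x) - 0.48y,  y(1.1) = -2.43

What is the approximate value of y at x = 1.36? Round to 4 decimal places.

-2.0616

Heun: k1 = f(x_n, y_n); k2 = f(x_n + h, y_n + h·k1); y_{n+1} = y_n + (h/2)·(k1 + k2).
x=1.100000, y=-2.430000:
  k1 = f(1.100000, -2.430000) = 1.559188
  k2 = f(1.360000, -2.024611) = 1.274673
  y ← -2.430000 + (0.26/2)·(1.559188 + 1.274673) = -2.061598
y(1.36) ≈ -2.0616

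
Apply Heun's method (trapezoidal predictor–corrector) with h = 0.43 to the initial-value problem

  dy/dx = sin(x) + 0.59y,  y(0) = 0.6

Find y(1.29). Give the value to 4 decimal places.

2.1888

Heun: k1 = f(x_n, y_n); k2 = f(x_n + h, y_n + h·k1); y_{n+1} = y_n + (h/2)·(k1 + k2).
x=0.000000, y=0.600000:
  k1 = f(0.000000, 0.600000) = 0.354000
  k2 = f(0.430000, 0.752220) = 0.860681
  y ← 0.600000 + (0.43/2)·(0.354000 + 0.860681) = 0.861156
x=0.430000, y=0.861156:
  k1 = f(0.430000, 0.861156) = 0.924953
  k2 = f(0.860000, 1.258886) = 1.500585
  y ← 0.861156 + (0.43/2)·(0.924953 + 1.500585) = 1.382647
x=0.860000, y=1.382647:
  k1 = f(0.860000, 1.382647) = 1.573604
  k2 = f(1.290000, 2.059297) = 2.175820
  y ← 1.382647 + (0.43/2)·(1.573604 + 2.175820) = 2.188773
y(1.29) ≈ 2.1888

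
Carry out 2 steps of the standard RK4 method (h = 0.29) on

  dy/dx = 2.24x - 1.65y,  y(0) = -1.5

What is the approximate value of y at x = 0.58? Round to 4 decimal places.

RK4: k1 = f(x_n, y_n); k2 = f(x_n + h/2, y_n + (h/2)·k1); k3 = f(x_n + h/2, y_n + (h/2)·k2); k4 = f(x_n + h, y_n + h·k3); y_{n+1} = y_n + (h/6)·(k1 + 2k2 + 2k3 + k4).
x=0.000000, y=-1.500000:
  k1 = f(0.000000, -1.500000) = 2.475000
  k2 = f(0.145000, -1.141125) = 2.207656
  k3 = f(0.145000, -1.179890) = 2.271618
  k4 = f(0.290000, -0.841231) = 2.037631
  y ← -1.500000 + (0.29/6)·(k1 + 2k2 + 2k3 + k4) = -0.848893
x=0.290000, y=-0.848893:
  k1 = f(0.290000, -0.848893) = 2.050273
  k2 = f(0.435000, -0.551603) = 1.884546
  k3 = f(0.435000, -0.575634) = 1.924196
  k4 = f(0.580000, -0.290876) = 1.779146
  y ← -0.848893 + (0.29/6)·(k1 + 2k2 + 2k3 + k4) = -0.295626
y(0.58) ≈ -0.2956

-0.2956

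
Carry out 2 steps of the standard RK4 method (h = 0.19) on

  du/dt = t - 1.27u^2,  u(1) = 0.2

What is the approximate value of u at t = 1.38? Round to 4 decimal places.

RK4: k1 = f(t_n, u_n); k2 = f(t_n + h/2, u_n + (h/2)·k1); k3 = f(t_n + h/2, u_n + (h/2)·k2); k4 = f(t_n + h, u_n + h·k3); u_{n+1} = u_n + (h/6)·(k1 + 2k2 + 2k3 + k4).
t=1.000000, u=0.200000:
  k1 = f(1.000000, 0.200000) = 0.949200
  k2 = f(1.095000, 0.290174) = 0.988065
  k3 = f(1.095000, 0.293866) = 0.985326
  k4 = f(1.190000, 0.387212) = 0.999585
  u ← 0.200000 + (0.19/6)·(k1 + 2k2 + 2k3 + k4) = 0.386693
t=1.190000, u=0.386693:
  k1 = f(1.190000, 0.386693) = 1.000095
  k2 = f(1.285000, 0.481702) = 0.990313
  k3 = f(1.285000, 0.480773) = 0.991449
  k4 = f(1.380000, 0.575068) = 0.960007
  u ← 0.386693 + (0.19/6)·(k1 + 2k2 + 2k3 + k4) = 0.574274
u(1.38) ≈ 0.5743

0.5743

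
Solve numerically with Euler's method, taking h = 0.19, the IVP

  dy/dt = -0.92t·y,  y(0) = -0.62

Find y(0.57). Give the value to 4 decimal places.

-0.5596

Euler: y_{n+1} = y_n + h·f(t_n, y_n).
t=0.000000, y=-0.620000: f=0.000000 → y ← -0.620000 + 0.19·0.000000 = -0.620000
t=0.190000, y=-0.620000: f=0.108376 → y ← -0.620000 + 0.19·0.108376 = -0.599409
t=0.380000, y=-0.599409: f=0.209553 → y ← -0.599409 + 0.19·0.209553 = -0.559593
y(0.57) ≈ -0.5596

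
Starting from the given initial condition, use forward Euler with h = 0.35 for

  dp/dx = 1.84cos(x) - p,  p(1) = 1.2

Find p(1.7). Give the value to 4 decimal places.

0.8742

Euler: p_{n+1} = p_n + h·f(x_n, p_n).
x=1.000000, p=1.200000: f=-0.205844 → p ← 1.200000 + 0.35·(-0.205844) = 1.127955
x=1.350000, p=1.127955: f=-0.724982 → p ← 1.127955 + 0.35·(-0.724982) = 0.874211
p(1.7) ≈ 0.8742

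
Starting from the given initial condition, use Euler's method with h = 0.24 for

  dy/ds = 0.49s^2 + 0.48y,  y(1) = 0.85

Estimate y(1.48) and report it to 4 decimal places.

Euler: y_{n+1} = y_n + h·f(s_n, y_n).
s=1.000000, y=0.850000: f=0.898000 → y ← 0.850000 + 0.24·0.898000 = 1.065520
s=1.240000, y=1.065520: f=1.264874 → y ← 1.065520 + 0.24·1.264874 = 1.369090
y(1.48) ≈ 1.3691

1.3691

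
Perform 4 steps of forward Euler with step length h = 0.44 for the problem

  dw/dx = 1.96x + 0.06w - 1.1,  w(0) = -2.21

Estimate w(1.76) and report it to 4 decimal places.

Euler: w_{n+1} = w_n + h·f(x_n, w_n).
x=0.000000, w=-2.210000: f=-1.232600 → w ← -2.210000 + 0.44·(-1.232600) = -2.752344
x=0.440000, w=-2.752344: f=-0.402741 → w ← -2.752344 + 0.44·(-0.402741) = -2.929550
x=0.880000, w=-2.929550: f=0.449027 → w ← -2.929550 + 0.44·0.449027 = -2.731978
x=1.320000, w=-2.731978: f=1.323281 → w ← -2.731978 + 0.44·1.323281 = -2.149734
w(1.76) ≈ -2.1497

-2.1497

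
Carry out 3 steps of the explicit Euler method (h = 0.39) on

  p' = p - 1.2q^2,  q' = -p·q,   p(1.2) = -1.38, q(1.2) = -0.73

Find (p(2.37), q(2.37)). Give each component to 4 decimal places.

-7.0177, -4.9839

Euler on (p,q): p_{n+1} = p_n + h·p', q_{n+1} = q_n + h·q'.
1.200000: (-1.380000, -0.730000); f=(-2.019480, -1.007400) → (-2.167597, -1.122886)
1.590000: (-2.167597, -1.122886); f=(-3.680645, -2.433965) → (-3.603049, -2.072132)
1.980000: (-3.603049, -2.072132); f=(-8.755527, -7.465993) → (-7.017704, -4.983869)
(p(2.37), q(2.37)) ≈ (-7.0177, -4.9839)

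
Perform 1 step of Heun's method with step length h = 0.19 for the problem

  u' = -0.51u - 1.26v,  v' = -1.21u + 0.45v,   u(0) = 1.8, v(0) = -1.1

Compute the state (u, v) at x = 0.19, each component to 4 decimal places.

Heun on (u,v): k1 = f(x_n, state_n); k2 = f(x_n + h, state_n + h·k1); state_{n+1} = state_n + (h/2)·(k1 + k2).
0.000000: (1.800000, -1.100000)
  k1 = (0.468000, -2.673000)
  predictor → (1.888920, -1.607870)
  k2 = (1.062567, -3.009135)
  → (1.945404, -1.639803)
(u(0.19), v(0.19)) ≈ (1.9454, -1.6398)

1.9454, -1.6398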